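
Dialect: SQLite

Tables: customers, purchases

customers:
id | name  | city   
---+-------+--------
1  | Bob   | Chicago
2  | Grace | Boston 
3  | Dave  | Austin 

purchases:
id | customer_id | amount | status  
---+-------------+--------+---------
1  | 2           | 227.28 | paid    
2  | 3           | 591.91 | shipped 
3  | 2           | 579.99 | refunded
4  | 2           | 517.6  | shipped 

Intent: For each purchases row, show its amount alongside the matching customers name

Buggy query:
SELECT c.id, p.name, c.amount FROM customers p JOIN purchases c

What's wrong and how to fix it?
Bug: Missing join condition: each purchases row is matched to all customers rows instead of just its own

Fix: Add ON c.customer_id = p.id to the JOIN

Corrected query:
SELECT c.id, p.name, c.amount FROM customers p JOIN purchases c ON c.customer_id = p.id

Result:
id | name  | amount
---+-------+-------
1  | Grace | 227.28
2  | Dave  | 591.91
3  | Grace | 579.99
4  | Grace | 517.6 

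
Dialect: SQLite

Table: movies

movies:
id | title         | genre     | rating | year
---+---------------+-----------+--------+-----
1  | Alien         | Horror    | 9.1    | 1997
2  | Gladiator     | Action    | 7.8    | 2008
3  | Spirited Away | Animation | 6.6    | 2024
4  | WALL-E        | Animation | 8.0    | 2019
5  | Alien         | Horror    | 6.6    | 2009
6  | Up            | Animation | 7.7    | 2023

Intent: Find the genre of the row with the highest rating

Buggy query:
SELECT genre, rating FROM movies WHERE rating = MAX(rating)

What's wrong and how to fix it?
Bug: MAX(rating) is an aggregate and cannot be used directly in WHERE

Fix: Wrap MAX in a scalar subquery so WHERE compares against a single value

Corrected query:
SELECT genre, rating FROM movies WHERE rating = (SELECT MAX(rating) FROM movies)

Result:
genre  | rating
-------+-------
Horror | 9.1   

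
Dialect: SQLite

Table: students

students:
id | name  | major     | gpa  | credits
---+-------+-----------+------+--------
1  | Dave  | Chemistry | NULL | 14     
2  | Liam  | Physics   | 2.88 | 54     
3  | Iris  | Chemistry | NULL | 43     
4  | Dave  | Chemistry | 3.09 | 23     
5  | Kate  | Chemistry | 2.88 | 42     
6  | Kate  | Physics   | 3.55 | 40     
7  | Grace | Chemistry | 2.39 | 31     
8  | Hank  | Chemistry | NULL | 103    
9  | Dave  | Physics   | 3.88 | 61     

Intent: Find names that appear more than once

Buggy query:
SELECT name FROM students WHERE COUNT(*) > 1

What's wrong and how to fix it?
Bug: WHERE can't reference COUNT(*); aggregates are computed after WHERE

Fix: Group first, then use HAVING for the count condition

Corrected query:
SELECT name FROM students GROUP BY name HAVING COUNT(*) > 1

Result:
name
----
Dave
Kate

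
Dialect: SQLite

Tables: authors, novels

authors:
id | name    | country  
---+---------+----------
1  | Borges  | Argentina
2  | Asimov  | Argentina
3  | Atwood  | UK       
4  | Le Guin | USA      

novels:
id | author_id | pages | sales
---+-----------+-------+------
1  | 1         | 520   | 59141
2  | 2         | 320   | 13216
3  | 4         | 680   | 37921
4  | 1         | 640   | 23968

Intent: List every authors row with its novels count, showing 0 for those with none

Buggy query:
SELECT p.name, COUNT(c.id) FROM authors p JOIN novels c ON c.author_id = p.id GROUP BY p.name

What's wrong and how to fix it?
Bug: An inner join excludes parents with zero children

Fix: Switch to LEFT JOIN to retain unmatched parent rows

Corrected query:
SELECT p.name, COUNT(c.id) FROM authors p LEFT JOIN novels c ON c.author_id = p.id GROUP BY p.name

Result:
name    | COUNT(c.id)
--------+------------
Asimov  | 1          
Atwood  | 0          
Borges  | 2          
Le Guin | 1          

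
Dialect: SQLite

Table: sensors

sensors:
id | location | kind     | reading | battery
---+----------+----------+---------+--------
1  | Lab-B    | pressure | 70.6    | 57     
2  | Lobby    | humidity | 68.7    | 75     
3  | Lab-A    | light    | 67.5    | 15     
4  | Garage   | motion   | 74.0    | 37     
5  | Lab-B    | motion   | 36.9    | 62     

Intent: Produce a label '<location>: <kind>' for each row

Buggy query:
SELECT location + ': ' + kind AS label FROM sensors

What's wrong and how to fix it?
Bug: '+' is numeric addition; on text columns SQLite converts them to 0 instead of concatenating

Fix: Use the || operator for string concatenation

Corrected query:
SELECT location || ': ' || kind AS label FROM sensors

Result:
label          
---------------
Lab-B: pressure
Lobby: humidity
Lab-A: light   
Garage: motion 
Lab-B: motion  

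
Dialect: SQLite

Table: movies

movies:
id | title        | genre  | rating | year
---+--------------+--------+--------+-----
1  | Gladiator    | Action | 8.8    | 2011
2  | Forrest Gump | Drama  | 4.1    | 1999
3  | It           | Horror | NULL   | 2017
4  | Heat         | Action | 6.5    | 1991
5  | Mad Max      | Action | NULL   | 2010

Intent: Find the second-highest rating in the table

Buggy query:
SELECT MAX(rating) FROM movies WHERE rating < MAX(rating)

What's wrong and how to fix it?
Bug: The inner MAX is an aggregate inside WHERE, which is not allowed

Fix: Put the inner MAX in a scalar subquery

Corrected query:
SELECT MAX(rating) FROM movies WHERE rating < (SELECT MAX(rating) FROM movies)

Result:
MAX(rating)
-----------
6.5        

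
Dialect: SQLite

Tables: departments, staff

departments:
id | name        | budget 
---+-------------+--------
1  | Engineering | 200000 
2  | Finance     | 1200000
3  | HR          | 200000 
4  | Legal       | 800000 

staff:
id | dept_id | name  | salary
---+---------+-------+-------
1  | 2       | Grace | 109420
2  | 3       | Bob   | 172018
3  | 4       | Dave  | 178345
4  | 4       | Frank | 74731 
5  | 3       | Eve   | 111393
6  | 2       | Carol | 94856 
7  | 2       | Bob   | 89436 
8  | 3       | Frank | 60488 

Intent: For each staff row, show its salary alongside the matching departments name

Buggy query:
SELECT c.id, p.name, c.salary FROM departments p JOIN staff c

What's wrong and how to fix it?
Bug: Missing join condition: each staff row is matched to all departments rows instead of just its own

Fix: Add ON c.dept_id = p.id to the JOIN

Corrected query:
SELECT c.id, p.name, c.salary FROM departments p JOIN staff c ON c.dept_id = p.id

Result:
id | name    | salary
---+---------+-------
1  | Finance | 109420
2  | HR      | 172018
3  | Legal   | 178345
4  | Legal   | 74731 
5  | HR      | 111393
6  | Finance | 94856 
7  | Finance | 89436 
8  | HR      | 60488 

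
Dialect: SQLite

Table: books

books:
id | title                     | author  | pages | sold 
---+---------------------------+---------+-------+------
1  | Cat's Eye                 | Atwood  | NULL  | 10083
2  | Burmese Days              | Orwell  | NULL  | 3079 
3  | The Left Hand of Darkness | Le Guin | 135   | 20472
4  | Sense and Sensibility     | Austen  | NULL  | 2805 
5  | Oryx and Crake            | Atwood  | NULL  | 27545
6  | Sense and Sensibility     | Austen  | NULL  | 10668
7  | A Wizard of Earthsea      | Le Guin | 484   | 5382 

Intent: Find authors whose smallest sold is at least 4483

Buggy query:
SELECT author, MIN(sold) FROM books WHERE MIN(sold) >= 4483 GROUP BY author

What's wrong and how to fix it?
Bug: MIN() in WHERE is a misuse of aggregate

Fix: Replace WHERE with HAVING after the GROUP BY

Corrected query:
SELECT author, MIN(sold) FROM books GROUP BY author HAVING MIN(sold) >= 4483

Result:
author  | MIN(sold)
--------+----------
Atwood  | 10083    
Le Guin | 5382     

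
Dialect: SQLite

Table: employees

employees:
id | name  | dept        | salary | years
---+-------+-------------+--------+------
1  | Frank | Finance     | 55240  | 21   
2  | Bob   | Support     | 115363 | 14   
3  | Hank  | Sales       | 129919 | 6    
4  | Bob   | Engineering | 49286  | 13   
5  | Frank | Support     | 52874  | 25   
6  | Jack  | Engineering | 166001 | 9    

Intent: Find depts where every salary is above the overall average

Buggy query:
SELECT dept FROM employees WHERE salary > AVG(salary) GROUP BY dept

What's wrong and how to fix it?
Bug: AVG() is an aggregate; it can't sit directly in WHERE

Fix: Compute the overall average in a scalar subquery and compare each group's MIN against it in HAVING

Corrected query:
SELECT dept FROM employees GROUP BY dept HAVING MIN(salary) > (SELECT AVG(salary) FROM employees)

Result:
dept 
-----
Sales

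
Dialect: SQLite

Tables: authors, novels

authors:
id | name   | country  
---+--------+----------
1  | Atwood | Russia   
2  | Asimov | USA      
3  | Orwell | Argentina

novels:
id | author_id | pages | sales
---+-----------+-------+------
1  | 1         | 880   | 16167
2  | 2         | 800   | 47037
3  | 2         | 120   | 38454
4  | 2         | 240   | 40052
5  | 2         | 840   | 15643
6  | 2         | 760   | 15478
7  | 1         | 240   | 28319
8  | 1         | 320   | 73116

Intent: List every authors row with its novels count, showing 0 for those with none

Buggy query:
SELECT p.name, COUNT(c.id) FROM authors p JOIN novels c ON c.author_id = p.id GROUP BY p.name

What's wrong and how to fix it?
Bug: An inner join excludes parents with zero children

Fix: Switch to LEFT JOIN to retain unmatched parent rows

Corrected query:
SELECT p.name, COUNT(c.id) FROM authors p LEFT JOIN novels c ON c.author_id = p.id GROUP BY p.name

Result:
name   | COUNT(c.id)
-------+------------
Asimov | 5          
Atwood | 3          
Orwell | 0          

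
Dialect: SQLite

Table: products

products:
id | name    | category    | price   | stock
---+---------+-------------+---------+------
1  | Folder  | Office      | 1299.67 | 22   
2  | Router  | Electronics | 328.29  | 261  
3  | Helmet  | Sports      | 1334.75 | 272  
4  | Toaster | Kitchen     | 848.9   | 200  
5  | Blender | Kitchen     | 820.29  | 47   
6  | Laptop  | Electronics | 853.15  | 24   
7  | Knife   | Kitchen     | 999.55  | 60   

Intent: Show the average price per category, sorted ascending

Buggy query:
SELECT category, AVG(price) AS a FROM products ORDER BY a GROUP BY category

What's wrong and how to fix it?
Bug: ORDER BY appears before GROUP BY; SQL clause order requires GROUP BY first

Fix: Reorder: SELECT … FROM … GROUP BY … ORDER BY …

Corrected query:
SELECT category, AVG(price) AS a FROM products GROUP BY category ORDER BY a

Result:
category    | a      
------------+--------
Electronics | 590.72 
Kitchen     | 889.58 
Office      | 1299.67
Sports      | 1334.75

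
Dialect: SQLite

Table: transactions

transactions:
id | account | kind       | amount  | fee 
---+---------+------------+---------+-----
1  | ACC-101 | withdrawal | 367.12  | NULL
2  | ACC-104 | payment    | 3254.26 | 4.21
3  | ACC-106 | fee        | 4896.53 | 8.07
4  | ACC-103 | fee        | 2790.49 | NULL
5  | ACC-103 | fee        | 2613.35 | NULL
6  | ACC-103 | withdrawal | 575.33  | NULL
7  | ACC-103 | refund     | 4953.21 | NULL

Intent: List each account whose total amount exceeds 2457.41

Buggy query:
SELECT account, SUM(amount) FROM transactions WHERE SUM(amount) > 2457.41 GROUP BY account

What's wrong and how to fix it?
Bug: Aggregate functions cannot appear in a WHERE clause

Fix: Move the aggregate condition to a HAVING clause

Corrected query:
SELECT account, SUM(amount) FROM transactions GROUP BY account HAVING SUM(amount) > 2457.41

Result:
account | SUM(amount)
--------+------------
ACC-103 | 10932.38   
ACC-104 | 3254.26    
ACC-106 | 4896.53    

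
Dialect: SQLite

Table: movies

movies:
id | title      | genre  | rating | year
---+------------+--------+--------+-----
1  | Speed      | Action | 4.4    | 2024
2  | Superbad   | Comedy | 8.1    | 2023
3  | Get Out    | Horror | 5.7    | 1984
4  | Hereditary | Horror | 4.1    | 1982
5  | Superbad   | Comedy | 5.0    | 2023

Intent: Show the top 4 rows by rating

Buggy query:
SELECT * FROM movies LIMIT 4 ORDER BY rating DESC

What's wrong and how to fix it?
Bug: LIMIT must come after ORDER BY

Fix: Swap the clauses: ORDER BY first, then LIMIT

Corrected query:
SELECT * FROM movies ORDER BY rating DESC LIMIT 4

Result:
id | title    | genre  | rating | year
---+----------+--------+--------+-----
2  | Superbad | Comedy | 8.1    | 2023
3  | Get Out  | Horror | 5.7    | 1984
5  | Superbad | Comedy | 5      | 2023
1  | Speed    | Action | 4.4    | 2024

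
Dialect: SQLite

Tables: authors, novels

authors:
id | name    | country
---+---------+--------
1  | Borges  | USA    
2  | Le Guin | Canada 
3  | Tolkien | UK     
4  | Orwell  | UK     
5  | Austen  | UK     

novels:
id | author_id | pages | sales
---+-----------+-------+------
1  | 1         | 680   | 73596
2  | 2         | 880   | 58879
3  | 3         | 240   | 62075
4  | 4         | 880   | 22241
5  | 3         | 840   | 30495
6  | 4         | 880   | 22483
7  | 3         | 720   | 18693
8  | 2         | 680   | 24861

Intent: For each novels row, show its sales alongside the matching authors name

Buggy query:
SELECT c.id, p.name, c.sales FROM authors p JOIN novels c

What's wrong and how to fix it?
Bug: JOIN with no ON clause produces a cartesian product; every novels row pairs with every authors row

Fix: Add ON c.author_id = p.id to the JOIN

Corrected query:
SELECT c.id, p.name, c.sales FROM authors p JOIN novels c ON c.author_id = p.id

Result:
id | name    | sales
---+---------+------
1  | Borges  | 73596
2  | Le Guin | 58879
3  | Tolkien | 62075
4  | Orwell  | 22241
5  | Tolkien | 30495
6  | Orwell  | 22483
7  | Tolkien | 18693
8  | Le Guin | 24861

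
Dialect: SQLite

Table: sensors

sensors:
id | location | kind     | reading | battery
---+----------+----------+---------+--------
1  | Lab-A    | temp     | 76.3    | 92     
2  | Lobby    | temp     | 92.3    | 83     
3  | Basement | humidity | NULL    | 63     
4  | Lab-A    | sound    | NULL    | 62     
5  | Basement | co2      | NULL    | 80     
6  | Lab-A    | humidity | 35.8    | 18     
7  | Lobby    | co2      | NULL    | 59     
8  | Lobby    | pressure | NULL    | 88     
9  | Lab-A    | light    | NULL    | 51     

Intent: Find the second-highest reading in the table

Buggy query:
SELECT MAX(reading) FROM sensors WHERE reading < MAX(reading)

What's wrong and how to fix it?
Bug: MAX(reading) on the right of the comparison is an aggregate-in-WHERE error

Fix: Put the inner MAX in a scalar subquery

Corrected query:
SELECT MAX(reading) FROM sensors WHERE reading < (SELECT MAX(reading) FROM sensors)

Result:
MAX(reading)
------------
76.3        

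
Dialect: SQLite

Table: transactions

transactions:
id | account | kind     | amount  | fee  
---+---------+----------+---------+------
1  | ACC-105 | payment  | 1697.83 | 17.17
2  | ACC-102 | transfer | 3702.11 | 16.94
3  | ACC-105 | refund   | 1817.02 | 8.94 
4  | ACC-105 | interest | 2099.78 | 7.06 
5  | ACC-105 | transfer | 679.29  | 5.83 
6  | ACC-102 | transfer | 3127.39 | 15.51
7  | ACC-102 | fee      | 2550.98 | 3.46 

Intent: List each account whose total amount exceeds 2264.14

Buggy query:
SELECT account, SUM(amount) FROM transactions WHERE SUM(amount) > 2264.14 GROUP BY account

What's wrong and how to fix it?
Bug: Aggregate functions cannot appear in a WHERE clause

Fix: Use HAVING (which filters groups after aggregation) instead of WHERE

Corrected query:
SELECT account, SUM(amount) FROM transactions GROUP BY account HAVING SUM(amount) > 2264.14

Result:
account | SUM(amount)
--------+------------
ACC-102 | 9380.48    
ACC-105 | 6293.92    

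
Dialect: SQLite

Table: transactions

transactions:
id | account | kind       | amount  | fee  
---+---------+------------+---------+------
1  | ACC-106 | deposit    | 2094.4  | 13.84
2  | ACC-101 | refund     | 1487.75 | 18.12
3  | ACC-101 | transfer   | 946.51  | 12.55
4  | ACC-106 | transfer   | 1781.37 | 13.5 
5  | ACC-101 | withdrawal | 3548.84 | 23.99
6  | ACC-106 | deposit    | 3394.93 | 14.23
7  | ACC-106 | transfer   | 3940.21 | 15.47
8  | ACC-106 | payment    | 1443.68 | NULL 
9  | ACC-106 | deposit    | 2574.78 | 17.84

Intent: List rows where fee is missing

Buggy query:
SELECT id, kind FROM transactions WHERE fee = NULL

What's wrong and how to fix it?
Bug: Comparing to NULL with '=' never matches; NULL = NULL is unknown, not true

Fix: Replace '= NULL' with 'IS NULL'

Corrected query:
SELECT id, kind FROM transactions WHERE fee IS NULL

Result:
id | kind   
---+--------
8  | payment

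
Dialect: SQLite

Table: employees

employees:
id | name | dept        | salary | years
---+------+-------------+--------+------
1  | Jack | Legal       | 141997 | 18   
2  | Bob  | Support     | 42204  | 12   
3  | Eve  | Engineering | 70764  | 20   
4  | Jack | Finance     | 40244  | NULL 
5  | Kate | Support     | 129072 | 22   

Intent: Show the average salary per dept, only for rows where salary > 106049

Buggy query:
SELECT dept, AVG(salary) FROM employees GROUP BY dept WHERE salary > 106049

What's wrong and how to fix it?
Bug: Row-level WHERE must come before GROUP BY in the clause order

Fix: Move the WHERE clause before GROUP BY

Corrected query:
SELECT dept, AVG(salary) FROM employees WHERE salary > 106049 GROUP BY dept

Result:
dept    | AVG(salary)
--------+------------
Legal   | 141997     
Support | 129072     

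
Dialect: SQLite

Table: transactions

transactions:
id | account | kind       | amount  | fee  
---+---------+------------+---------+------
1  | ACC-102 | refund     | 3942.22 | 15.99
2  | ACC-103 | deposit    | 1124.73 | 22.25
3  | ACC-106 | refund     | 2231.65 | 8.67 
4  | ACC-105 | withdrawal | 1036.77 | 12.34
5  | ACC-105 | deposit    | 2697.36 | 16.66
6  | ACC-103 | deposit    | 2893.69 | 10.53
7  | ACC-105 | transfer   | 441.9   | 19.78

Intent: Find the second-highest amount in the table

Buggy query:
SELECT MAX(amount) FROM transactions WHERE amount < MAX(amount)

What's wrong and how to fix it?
Bug: MAX(amount) on the right of the comparison is an aggregate-in-WHERE error

Fix: Compute the overall MAX in a subquery, then take MAX of rows below it

Corrected query:
SELECT MAX(amount) FROM transactions WHERE amount < (SELECT MAX(amount) FROM transactions)

Result:
MAX(amount)
-----------
2893.69    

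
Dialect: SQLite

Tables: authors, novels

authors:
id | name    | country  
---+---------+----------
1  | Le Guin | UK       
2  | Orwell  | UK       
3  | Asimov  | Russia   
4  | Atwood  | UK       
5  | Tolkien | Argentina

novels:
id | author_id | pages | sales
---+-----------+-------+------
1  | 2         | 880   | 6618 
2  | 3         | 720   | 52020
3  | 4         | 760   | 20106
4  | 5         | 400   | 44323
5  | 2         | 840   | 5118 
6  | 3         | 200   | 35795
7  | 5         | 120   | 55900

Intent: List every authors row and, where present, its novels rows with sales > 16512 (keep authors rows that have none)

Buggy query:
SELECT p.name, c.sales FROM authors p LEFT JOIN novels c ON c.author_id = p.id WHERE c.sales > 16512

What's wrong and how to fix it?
Bug: A WHERE condition on the right-hand table after LEFT JOIN drops unmatched parents

Fix: Move the right-table condition into the ON clause so unmatched parents are kept

Corrected query:
SELECT p.name, c.sales FROM authors p LEFT JOIN novels c ON c.author_id = p.id AND c.sales > 16512

Result:
name    | sales
--------+------
Le Guin | NULL 
Orwell  | NULL 
Asimov  | 35795
Asimov  | 52020
Atwood  | 20106
Tolkien | 44323
Tolkien | 55900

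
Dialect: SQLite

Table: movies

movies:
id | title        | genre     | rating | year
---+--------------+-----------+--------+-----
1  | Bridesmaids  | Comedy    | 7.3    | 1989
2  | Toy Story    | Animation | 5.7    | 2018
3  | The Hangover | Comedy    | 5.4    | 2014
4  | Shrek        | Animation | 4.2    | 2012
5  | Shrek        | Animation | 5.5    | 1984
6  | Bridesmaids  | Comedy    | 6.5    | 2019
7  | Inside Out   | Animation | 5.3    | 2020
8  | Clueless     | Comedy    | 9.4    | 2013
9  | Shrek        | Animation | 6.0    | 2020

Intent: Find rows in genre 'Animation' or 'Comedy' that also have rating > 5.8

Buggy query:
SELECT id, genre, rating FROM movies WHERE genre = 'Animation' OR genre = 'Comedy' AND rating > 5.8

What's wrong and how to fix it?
Bug: Without parentheses, AND is evaluated before OR, so the rating filter only applies to the 'Comedy' branch

Fix: Add parentheses around the OR so the AND applies to both alternatives

Corrected query:
SELECT id, genre, rating FROM movies WHERE (genre = 'Animation' OR genre = 'Comedy') AND rating > 5.8

Result:
id | genre     | rating
---+-----------+-------
1  | Comedy    | 7.3   
6  | Comedy    | 6.5   
8  | Comedy    | 9.4   
9  | Animation | 6     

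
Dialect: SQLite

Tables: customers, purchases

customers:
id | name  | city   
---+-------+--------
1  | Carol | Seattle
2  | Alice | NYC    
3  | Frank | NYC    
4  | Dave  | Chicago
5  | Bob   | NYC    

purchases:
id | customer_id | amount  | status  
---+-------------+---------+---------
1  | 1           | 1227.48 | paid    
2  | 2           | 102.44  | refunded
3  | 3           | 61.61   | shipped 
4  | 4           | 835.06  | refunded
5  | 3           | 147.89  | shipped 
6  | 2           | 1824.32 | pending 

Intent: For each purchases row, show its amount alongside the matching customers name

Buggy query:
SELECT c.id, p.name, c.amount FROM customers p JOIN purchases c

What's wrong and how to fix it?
Bug: JOIN with no ON clause produces a cartesian product; every purchases row pairs with every customers row

Fix: Specify the join condition linking the foreign key to the parent id

Corrected query:
SELECT c.id, p.name, c.amount FROM customers p JOIN purchases c ON c.customer_id = p.id

Result:
id | name  | amount 
---+-------+--------
1  | Carol | 1227.48
2  | Alice | 102.44 
3  | Frank | 61.61  
4  | Dave  | 835.06 
5  | Frank | 147.89 
6  | Alice | 1824.32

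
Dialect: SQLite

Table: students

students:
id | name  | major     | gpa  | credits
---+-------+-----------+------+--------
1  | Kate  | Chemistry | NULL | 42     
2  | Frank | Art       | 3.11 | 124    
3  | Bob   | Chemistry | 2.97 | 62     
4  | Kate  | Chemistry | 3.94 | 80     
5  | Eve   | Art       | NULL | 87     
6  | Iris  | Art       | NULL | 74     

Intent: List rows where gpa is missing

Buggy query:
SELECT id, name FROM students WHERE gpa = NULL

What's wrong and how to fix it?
Bug: '= NULL' is always unknown in SQL three-valued logic, so no rows match

Fix: Use IS NULL to test for NULL

Corrected query:
SELECT id, name FROM students WHERE gpa IS NULL

Result:
id | name
---+-----
1  | Kate
5  | Eve 
6  | Iris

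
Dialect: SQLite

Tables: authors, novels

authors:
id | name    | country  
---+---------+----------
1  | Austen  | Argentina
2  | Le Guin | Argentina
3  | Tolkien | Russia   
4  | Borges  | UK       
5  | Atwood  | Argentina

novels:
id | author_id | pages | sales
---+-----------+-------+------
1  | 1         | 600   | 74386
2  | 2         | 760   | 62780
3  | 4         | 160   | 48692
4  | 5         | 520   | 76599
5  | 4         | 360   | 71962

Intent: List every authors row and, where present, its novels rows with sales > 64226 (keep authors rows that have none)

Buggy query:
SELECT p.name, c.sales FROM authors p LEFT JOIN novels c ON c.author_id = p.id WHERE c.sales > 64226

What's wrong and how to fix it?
Bug: Filtering c.sales in WHERE discards the NULL rows produced by LEFT JOIN, turning it into an inner join

Fix: Put 'c.sales > 64226' in the JOIN's ON clause instead of WHERE

Corrected query:
SELECT p.name, c.sales FROM authors p LEFT JOIN novels c ON c.author_id = p.id AND c.sales > 64226

Result:
name    | sales
--------+------
Austen  | 74386
Le Guin | NULL 
Tolkien | NULL 
Borges  | 71962
Atwood  | 76599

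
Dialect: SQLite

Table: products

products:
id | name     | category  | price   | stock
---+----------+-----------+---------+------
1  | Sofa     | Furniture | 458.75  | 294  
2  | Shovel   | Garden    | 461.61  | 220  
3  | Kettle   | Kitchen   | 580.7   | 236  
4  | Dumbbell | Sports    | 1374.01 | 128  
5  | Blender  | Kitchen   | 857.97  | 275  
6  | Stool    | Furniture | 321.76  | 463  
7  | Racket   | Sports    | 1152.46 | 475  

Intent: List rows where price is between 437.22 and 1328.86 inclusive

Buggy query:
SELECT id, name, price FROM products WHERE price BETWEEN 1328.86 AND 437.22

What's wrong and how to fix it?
Bug: BETWEEN expects the lower bound first; with 1328.86 AND 437.22 the range is empty

Fix: Write BETWEEN 437.22 AND 1328.86

Corrected query:
SELECT id, name, price FROM products WHERE price BETWEEN 437.22 AND 1328.86

Result:
id | name    | price  
---+---------+--------
1  | Sofa    | 458.75 
2  | Shovel  | 461.61 
3  | Kettle  | 580.7  
5  | Blender | 857.97 
7  | Racket  | 1152.46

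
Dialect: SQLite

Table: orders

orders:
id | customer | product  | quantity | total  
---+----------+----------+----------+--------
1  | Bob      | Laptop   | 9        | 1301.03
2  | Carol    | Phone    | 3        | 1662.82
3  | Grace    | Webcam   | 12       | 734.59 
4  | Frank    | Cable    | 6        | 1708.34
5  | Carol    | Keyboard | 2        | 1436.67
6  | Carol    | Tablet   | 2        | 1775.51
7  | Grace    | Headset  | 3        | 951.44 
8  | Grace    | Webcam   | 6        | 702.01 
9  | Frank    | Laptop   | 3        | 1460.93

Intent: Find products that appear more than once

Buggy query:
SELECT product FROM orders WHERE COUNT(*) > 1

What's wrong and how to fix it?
Bug: COUNT(*) is an aggregate and cannot be used in WHERE

Fix: Group first, then use HAVING for the count condition

Corrected query:
SELECT product FROM orders GROUP BY product HAVING COUNT(*) > 1

Result:
product
-------
Laptop 
Webcam 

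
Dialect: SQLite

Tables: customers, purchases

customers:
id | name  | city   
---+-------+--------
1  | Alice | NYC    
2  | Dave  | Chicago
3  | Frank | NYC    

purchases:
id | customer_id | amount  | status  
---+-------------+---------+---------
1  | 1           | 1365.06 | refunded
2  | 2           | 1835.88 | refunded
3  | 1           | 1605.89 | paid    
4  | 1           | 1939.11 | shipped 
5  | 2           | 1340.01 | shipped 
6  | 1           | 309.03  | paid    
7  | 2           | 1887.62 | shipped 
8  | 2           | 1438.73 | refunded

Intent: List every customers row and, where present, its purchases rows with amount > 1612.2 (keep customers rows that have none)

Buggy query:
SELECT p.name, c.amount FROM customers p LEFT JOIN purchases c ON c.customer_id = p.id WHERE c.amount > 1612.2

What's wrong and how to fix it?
Bug: Filtering c.amount in WHERE discards the NULL rows produced by LEFT JOIN, turning it into an inner join

Fix: Move the right-table condition into the ON clause so unmatched parents are kept

Corrected query:
SELECT p.name, c.amount FROM customers p LEFT JOIN purchases c ON c.customer_id = p.id AND c.amount > 1612.2

Result:
name  | amount 
------+--------
Alice | 1939.11
Dave  | 1835.88
Dave  | 1887.62
Frank | NULL   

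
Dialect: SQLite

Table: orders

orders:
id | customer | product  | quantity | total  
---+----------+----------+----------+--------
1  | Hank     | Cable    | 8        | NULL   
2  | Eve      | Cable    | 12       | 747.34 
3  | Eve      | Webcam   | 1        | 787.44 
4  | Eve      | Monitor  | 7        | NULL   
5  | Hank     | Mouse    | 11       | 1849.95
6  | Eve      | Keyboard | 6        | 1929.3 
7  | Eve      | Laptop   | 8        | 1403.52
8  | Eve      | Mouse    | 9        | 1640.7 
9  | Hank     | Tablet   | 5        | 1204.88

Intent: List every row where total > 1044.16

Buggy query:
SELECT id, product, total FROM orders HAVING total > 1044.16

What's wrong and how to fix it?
Bug: HAVING filters the output of aggregation, but this query has no GROUP BY and no aggregate functions, so SQLite rejects it (HAVING clause on a non-aggregate query); the condition here is per row

Fix: Replace HAVING with WHERE since the condition applies to individual rows

Corrected query:
SELECT id, product, total FROM orders WHERE total > 1044.16

Result:
id | product  | total  
---+----------+--------
5  | Mouse    | 1849.95
6  | Keyboard | 1929.3 
7  | Laptop   | 1403.52
8  | Mouse    | 1640.7 
9  | Tablet   | 1204.88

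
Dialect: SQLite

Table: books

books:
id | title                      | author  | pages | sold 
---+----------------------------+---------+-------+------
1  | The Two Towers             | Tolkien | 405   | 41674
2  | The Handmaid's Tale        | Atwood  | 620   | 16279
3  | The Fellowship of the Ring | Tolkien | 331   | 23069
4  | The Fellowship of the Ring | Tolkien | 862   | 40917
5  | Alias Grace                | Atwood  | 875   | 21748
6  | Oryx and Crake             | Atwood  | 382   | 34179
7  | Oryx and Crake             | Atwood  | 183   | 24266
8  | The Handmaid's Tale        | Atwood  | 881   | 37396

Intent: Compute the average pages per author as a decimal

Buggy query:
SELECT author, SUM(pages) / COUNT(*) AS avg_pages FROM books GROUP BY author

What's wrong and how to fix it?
Bug: SUM(pages) and COUNT(*) are both integers; the division truncates the fractional part

Fix: Cast one side to REAL so the division keeps the fractional part

Corrected query:
SELECT author, SUM(pages) * 1.0 / COUNT(*) AS avg_pages FROM books GROUP BY author

Result:
author  | avg_pages 
--------+-----------
Atwood  | 588.2     
Tolkien | 532.666667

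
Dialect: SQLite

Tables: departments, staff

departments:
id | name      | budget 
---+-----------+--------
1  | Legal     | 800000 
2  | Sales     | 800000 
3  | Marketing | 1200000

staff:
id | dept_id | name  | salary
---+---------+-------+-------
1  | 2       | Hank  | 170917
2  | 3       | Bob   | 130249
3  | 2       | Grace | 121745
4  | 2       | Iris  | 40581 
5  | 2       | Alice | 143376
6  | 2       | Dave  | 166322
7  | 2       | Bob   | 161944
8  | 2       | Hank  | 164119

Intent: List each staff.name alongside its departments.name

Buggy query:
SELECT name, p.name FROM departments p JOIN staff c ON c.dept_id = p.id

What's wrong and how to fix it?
Bug: Both tables have a 'name' column; the unqualified reference is ambiguous

Fix: Prefix ambiguous columns with the table alias

Corrected query:
SELECT c.name, p.name FROM departments p JOIN staff c ON c.dept_id = p.id

Result:
name  | name     
------+----------
Hank  | Sales    
Bob   | Marketing
Grace | Sales    
Iris  | Sales    
Alice | Sales    
Dave  | Sales    
Bob   | Sales    
Hank  | Sales    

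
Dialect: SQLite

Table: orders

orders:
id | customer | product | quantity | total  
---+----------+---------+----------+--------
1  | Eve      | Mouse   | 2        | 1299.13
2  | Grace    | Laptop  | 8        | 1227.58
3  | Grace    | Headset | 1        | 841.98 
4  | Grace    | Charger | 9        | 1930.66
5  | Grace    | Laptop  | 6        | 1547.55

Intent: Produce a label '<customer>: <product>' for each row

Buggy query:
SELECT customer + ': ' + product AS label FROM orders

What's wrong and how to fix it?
Bug: '+' is numeric addition; on text columns SQLite converts them to 0 instead of concatenating

Fix: Replace + with || to concatenate text

Corrected query:
SELECT customer || ': ' || product AS label FROM orders

Result:
label         
--------------
Eve: Mouse    
Grace: Laptop 
Grace: Headset
Grace: Charger
Grace: Laptop 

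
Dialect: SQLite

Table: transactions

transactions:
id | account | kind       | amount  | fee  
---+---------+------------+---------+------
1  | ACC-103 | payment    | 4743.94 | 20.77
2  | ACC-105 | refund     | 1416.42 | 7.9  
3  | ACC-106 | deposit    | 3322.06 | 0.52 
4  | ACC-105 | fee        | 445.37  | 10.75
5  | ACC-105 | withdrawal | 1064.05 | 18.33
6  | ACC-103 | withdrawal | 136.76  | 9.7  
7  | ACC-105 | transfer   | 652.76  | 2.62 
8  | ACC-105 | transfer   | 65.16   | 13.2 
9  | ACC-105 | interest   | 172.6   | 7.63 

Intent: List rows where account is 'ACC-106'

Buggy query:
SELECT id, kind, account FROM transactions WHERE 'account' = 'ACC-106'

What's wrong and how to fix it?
Bug: 'account' in single quotes is a string literal, not the column; the comparison is literal-vs-literal and never true

Fix: Remove the quotes around the column name (or use double quotes for an identifier)

Corrected query:
SELECT id, kind, account FROM transactions WHERE account = 'ACC-106'

Result:
id | kind    | account
---+---------+--------
3  | deposit | ACC-106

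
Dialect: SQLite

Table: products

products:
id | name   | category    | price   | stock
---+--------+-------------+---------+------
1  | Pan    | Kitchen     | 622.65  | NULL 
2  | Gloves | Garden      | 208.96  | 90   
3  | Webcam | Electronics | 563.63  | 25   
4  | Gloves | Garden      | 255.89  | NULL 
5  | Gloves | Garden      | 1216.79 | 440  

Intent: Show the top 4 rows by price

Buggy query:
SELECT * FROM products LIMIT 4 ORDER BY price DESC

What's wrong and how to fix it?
Bug: LIMIT must come after ORDER BY

Fix: Sort with ORDER BY, then apply LIMIT

Corrected query:
SELECT * FROM products ORDER BY price DESC LIMIT 4

Result:
id | name   | category    | price   | stock
---+--------+-------------+---------+------
5  | Gloves | Garden      | 1216.79 | 440  
1  | Pan    | Kitchen     | 622.65  | NULL 
3  | Webcam | Electronics | 563.63  | 25   
4  | Gloves | Garden      | 255.89  | NULL 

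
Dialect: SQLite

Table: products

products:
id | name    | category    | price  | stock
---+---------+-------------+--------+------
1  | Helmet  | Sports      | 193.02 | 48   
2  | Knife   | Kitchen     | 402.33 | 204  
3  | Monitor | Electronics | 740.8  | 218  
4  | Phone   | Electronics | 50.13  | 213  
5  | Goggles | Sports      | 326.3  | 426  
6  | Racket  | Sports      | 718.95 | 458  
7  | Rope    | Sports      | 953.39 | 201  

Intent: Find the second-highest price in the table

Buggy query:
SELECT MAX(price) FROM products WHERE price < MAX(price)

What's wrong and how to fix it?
Bug: MAX(price) on the right of the comparison is an aggregate-in-WHERE error

Fix: Put the inner MAX in a scalar subquery

Corrected query:
SELECT MAX(price) FROM products WHERE price < (SELECT MAX(price) FROM products)

Result:
MAX(price)
----------
740.8     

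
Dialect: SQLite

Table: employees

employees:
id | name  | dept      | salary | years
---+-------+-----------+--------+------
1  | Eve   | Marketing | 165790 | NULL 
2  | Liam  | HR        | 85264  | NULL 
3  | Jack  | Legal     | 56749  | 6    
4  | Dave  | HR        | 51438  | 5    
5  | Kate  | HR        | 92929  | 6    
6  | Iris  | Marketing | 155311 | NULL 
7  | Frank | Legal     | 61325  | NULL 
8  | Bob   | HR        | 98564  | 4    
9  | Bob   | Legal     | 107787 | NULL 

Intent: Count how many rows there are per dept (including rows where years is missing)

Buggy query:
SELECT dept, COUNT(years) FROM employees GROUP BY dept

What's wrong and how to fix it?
Bug: COUNT(column) counts non-NULL values only; rows with NULL years aren't counted

Fix: Replace COUNT(years) with COUNT(*)

Corrected query:
SELECT dept, COUNT(*) FROM employees GROUP BY dept

Result:
dept      | COUNT(*)
----------+---------
HR        | 4       
Legal     | 3       
Marketing | 2       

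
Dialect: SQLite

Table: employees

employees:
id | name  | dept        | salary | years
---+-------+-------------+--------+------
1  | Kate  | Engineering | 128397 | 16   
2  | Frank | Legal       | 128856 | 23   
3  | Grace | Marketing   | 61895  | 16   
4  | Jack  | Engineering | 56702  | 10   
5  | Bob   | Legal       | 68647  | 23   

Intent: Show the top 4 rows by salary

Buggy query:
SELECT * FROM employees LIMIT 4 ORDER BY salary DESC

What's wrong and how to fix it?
Bug: LIMIT must come after ORDER BY

Fix: Sort with ORDER BY, then apply LIMIT

Corrected query:
SELECT * FROM employees ORDER BY salary DESC LIMIT 4

Result:
id | name  | dept        | salary | years
---+-------+-------------+--------+------
2  | Frank | Legal       | 128856 | 23   
1  | Kate  | Engineering | 128397 | 16   
5  | Bob   | Legal       | 68647  | 23   
3  | Grace | Marketing   | 61895  | 16   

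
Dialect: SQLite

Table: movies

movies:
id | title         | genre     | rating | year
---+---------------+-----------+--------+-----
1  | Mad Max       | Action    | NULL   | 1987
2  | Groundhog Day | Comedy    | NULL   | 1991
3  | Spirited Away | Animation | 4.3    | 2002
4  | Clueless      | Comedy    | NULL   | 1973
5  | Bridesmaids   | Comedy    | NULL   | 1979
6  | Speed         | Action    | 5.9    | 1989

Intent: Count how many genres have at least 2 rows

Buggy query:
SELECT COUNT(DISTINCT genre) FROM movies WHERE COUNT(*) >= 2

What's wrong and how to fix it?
Bug: WHERE filters individual rows, not groups, so a group-level COUNT is invalid there

Fix: Use a subquery that GROUPs and filters with HAVING, then count its rows

Corrected query:
SELECT COUNT(*) FROM (SELECT genre FROM movies GROUP BY genre HAVING COUNT(*) >= 2)

Result:
COUNT(*)
--------
2       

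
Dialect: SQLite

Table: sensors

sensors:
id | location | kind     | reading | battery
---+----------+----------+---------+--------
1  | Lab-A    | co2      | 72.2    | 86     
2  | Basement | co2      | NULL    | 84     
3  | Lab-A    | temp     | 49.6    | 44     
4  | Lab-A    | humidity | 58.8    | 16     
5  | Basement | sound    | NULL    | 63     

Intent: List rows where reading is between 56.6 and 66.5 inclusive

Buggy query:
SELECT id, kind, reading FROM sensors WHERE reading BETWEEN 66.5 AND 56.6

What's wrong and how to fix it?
Bug: The bounds are reversed; BETWEEN a AND b requires a <= b to match anything

Fix: Write BETWEEN 56.6 AND 66.5

Corrected query:
SELECT id, kind, reading FROM sensors WHERE reading BETWEEN 56.6 AND 66.5

Result:
id | kind     | reading
---+----------+--------
4  | humidity | 58.8   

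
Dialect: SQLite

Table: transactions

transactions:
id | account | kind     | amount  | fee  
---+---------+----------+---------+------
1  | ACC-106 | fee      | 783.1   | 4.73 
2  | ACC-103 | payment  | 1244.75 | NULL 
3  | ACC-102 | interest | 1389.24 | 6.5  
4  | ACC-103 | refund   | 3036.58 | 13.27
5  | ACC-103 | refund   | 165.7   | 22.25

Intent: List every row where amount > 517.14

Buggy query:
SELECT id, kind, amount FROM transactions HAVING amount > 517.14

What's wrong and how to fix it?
Bug: This is a non-aggregate query (no GROUP BY, no aggregates), so in SQLite the HAVING clause is invalid here; a row-level condition belongs in WHERE

Fix: Use WHERE for row-level filtering

Corrected query:
SELECT id, kind, amount FROM transactions WHERE amount > 517.14

Result:
id | kind     | amount 
---+----------+--------
1  | fee      | 783.1  
2  | payment  | 1244.75
3  | interest | 1389.24
4  | refund   | 3036.58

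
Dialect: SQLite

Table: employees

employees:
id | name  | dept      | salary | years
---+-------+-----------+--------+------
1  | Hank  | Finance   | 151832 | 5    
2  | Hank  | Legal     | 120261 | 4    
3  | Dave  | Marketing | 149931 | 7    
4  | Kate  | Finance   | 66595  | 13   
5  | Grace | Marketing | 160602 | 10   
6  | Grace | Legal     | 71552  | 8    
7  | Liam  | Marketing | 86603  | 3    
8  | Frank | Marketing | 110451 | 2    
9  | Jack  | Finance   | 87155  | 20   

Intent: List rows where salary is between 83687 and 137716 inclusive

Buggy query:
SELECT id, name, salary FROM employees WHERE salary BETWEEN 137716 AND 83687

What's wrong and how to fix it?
Bug: The bounds are reversed; BETWEEN a AND b requires a <= b to match anything

Fix: Write BETWEEN 83687 AND 137716

Corrected query:
SELECT id, name, salary FROM employees WHERE salary BETWEEN 83687 AND 137716

Result:
id | name  | salary
---+-------+-------
2  | Hank  | 120261
7  | Liam  | 86603 
8  | Frank | 110451
9  | Jack  | 87155 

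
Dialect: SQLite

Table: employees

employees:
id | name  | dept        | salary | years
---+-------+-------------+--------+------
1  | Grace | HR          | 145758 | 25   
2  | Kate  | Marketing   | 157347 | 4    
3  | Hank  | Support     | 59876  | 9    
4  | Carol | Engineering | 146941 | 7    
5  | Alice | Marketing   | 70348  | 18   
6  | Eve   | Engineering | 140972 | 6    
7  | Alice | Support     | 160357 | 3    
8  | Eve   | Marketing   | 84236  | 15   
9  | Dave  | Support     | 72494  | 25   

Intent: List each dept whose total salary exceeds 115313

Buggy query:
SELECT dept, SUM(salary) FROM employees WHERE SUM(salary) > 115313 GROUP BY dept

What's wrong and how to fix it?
Bug: Aggregate functions cannot appear in a WHERE clause

Fix: Move the aggregate condition to a HAVING clause

Corrected query:
SELECT dept, SUM(salary) FROM employees GROUP BY dept HAVING SUM(salary) > 115313

Result:
dept        | SUM(salary)
------------+------------
Engineering | 287913     
HR          | 145758     
Marketing   | 311931     
Support     | 292727     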